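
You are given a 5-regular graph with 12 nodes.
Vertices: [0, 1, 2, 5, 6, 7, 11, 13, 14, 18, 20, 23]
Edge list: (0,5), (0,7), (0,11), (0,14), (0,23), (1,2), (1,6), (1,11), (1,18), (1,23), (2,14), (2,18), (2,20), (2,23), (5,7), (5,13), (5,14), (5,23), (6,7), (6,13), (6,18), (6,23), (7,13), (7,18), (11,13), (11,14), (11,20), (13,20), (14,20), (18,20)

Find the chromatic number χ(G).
χ(G) = 4

Clique number ω(G) = 3 (lower bound: χ ≥ ω).
Suppose a proper 3-coloring c exists. The clique [0, 5, 7] takes 3 distinct colors; by symmetry let c(0) = 1, c(5) = 2, c(7) = 3.
- Vertex 13: neighbors [5, 7] already have colors [2, 3] ⇒ c(13) = 1.
- Vertex 6: neighbors [13, 7] already have colors [1, 3] ⇒ c(6) = 2.
- Vertex 14: neighbors [0, 5] already have colors [1, 2] ⇒ c(14) = 3.
- Vertex 18: neighbors [6, 7] already have colors [2, 3] ⇒ c(18) = 1.
- Vertex 1: neighbors [18, 6] already have colors [1, 2] ⇒ c(1) = 3.
- Vertex 23: neighbors [0, 5, 1] already have colors [1, 2, 3] — all 3 colors blocked. Contradiction.
The forced assignments end in a contradiction, so G has no proper 3-coloring (χ ≥ 4).
The coloring below uses 4 colors, so χ(G) = 4.
A valid 4-coloring: color 1: [13, 14, 18, 23]; color 2: [2, 5, 6, 11]; color 3: [1, 7, 20]; color 4: [0].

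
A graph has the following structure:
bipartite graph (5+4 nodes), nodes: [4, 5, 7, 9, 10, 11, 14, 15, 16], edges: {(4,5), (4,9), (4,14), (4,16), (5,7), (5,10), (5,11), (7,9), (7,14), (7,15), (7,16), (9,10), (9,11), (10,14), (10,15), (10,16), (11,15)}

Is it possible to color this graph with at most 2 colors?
A valid 2-coloring: color 1: [4, 7, 10, 11]; color 2: [5, 9, 14, 15, 16].
(χ(G) = 2 ≤ 2.)

Yes, G is 2-colorable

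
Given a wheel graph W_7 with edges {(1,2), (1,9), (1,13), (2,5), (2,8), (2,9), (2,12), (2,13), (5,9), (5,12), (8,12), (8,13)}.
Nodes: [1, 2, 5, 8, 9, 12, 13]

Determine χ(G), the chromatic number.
χ(G) = 3

Clique number ω(G) = 3 (lower bound: χ ≥ ω).
The clique on [2, 8, 12] has size 3, forcing χ ≥ 3, and the coloring below uses 3 colors, so χ(G) = 3.
A valid 3-coloring: color 1: [2]; color 2: [9, 12, 13]; color 3: [1, 5, 8].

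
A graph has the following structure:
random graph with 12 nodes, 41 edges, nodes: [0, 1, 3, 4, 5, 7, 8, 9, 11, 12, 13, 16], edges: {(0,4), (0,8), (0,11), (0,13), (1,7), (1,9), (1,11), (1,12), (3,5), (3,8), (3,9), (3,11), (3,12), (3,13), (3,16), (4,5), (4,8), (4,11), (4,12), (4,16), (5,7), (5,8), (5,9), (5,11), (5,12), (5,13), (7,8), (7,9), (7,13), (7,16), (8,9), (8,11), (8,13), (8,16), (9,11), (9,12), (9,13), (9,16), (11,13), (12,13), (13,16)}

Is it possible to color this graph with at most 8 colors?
Yes, G is 8-colorable

A valid 8-coloring: color 1: [4, 9]; color 2: [1, 13]; color 3: [8, 12]; color 4: [0, 5, 16]; color 5: [7, 11]; color 6: [3].
(χ(G) = 6 ≤ 8.)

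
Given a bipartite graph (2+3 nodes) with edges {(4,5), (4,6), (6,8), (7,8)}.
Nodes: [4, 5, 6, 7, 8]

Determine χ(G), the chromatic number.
χ(G) = 2

Clique number ω(G) = 2 (lower bound: χ ≥ ω).
The graph is bipartite (no odd cycle), so 2 colors suffice: χ(G) = 2.
A valid 2-coloring: color 1: [4, 8]; color 2: [5, 6, 7].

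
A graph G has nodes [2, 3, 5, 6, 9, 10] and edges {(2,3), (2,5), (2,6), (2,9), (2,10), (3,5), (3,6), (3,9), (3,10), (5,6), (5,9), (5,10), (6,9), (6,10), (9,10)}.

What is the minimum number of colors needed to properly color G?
Clique number ω(G) = 6 (lower bound: χ ≥ ω).
The clique on [2, 3, 5, 6, 9, 10] has size 6, forcing χ ≥ 6, and the coloring below uses 6 colors, so χ(G) = 6.
A valid 6-coloring: color 1: [2]; color 2: [9]; color 3: [10]; color 4: [5]; color 5: [6]; color 6: [3].

χ(G) = 6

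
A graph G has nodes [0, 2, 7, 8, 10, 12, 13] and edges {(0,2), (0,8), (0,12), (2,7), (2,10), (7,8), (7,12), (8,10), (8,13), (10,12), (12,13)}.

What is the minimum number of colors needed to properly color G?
χ(G) = 2

Clique number ω(G) = 2 (lower bound: χ ≥ ω).
The graph is bipartite (no odd cycle), so 2 colors suffice: χ(G) = 2.
A valid 2-coloring: color 1: [2, 8, 12]; color 2: [0, 7, 10, 13].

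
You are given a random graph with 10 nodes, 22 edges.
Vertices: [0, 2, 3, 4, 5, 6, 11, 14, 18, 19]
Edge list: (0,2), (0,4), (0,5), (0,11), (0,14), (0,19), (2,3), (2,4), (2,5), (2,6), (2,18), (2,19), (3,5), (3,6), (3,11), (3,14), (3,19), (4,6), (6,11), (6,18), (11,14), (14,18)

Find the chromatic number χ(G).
χ(G) = 4

Clique number ω(G) = 3 (lower bound: χ ≥ ω).
Odd cycle [19, 0, 4, 6, 3] needs 3 colors (χ ≥ 3).
Vertex 2 is adjacent to every vertex of [0, 3, 4, 6, 19], which already need 3 colors among themselves, so 2 needs a new color (χ ≥ 4).
The coloring below uses 4 colors, so χ(G) = 4.
A valid 4-coloring: color 1: [2, 11]; color 2: [0, 3, 18]; color 3: [5, 6, 14, 19]; color 4: [4].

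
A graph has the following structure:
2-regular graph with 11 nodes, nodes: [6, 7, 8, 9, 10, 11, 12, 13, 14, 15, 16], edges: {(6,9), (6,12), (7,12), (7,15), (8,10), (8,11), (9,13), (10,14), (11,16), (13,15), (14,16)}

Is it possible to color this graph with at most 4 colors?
Yes, G is 4-colorable

A valid 4-coloring: color 1: [6, 7, 8, 13, 14]; color 2: [9, 10, 12, 15, 16]; color 3: [11].
(χ(G) = 3 ≤ 4.)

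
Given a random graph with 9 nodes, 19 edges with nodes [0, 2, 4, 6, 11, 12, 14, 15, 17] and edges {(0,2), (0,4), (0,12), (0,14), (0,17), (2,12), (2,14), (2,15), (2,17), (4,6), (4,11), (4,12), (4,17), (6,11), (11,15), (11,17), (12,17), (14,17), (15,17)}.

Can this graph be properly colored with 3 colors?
The clique on vertices [0, 2, 12, 17] has size 4 > 3, so it alone needs 4 colors.

No, G is not 3-colorable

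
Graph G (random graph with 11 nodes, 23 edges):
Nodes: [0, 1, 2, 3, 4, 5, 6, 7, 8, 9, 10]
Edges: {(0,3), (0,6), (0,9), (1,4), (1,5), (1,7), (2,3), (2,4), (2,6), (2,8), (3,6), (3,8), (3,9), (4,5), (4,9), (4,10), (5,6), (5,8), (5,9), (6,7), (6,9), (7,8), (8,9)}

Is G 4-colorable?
A valid 4-coloring: color 1: [4, 6, 8]; color 2: [1, 2, 9, 10]; color 3: [3, 5, 7]; color 4: [0].
(χ(G) = 4 ≤ 4.)

Yes, G is 4-colorable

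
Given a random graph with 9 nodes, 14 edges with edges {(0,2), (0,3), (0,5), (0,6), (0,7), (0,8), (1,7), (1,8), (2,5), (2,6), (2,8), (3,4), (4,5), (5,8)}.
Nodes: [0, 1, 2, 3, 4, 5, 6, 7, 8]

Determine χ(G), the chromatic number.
Clique number ω(G) = 4 (lower bound: χ ≥ ω).
The clique on [0, 2, 5, 8] has size 4, forcing χ ≥ 4, and the coloring below uses 4 colors, so χ(G) = 4.
A valid 4-coloring: color 1: [0, 1, 4]; color 2: [2, 3, 7]; color 3: [5, 6]; color 4: [8].

χ(G) = 4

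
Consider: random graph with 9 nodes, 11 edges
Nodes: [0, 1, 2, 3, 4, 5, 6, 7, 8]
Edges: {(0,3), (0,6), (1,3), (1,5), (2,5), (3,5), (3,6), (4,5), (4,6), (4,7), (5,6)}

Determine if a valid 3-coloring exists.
Yes, G is 3-colorable

A valid 3-coloring: color 1: [0, 5, 7, 8]; color 2: [1, 2, 6]; color 3: [3, 4].
(χ(G) = 3 ≤ 3.)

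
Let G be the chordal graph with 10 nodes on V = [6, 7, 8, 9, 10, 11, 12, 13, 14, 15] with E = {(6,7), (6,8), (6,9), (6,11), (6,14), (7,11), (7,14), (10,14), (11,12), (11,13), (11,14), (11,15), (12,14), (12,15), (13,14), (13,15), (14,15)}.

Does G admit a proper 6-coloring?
Yes, G is 6-colorable

A valid 6-coloring: color 1: [8, 9, 14]; color 2: [10, 11]; color 3: [6, 15]; color 4: [7, 12, 13].
(χ(G) = 4 ≤ 6.)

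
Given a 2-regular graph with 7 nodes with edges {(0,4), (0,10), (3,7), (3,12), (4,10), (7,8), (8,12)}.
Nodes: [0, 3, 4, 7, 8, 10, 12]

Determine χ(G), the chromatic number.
χ(G) = 3

Clique number ω(G) = 3 (lower bound: χ ≥ ω).
The clique on [0, 4, 10] has size 3, forcing χ ≥ 3, and the coloring below uses 3 colors, so χ(G) = 3.
A valid 3-coloring: color 1: [0, 3, 8]; color 2: [4, 7, 12]; color 3: [10].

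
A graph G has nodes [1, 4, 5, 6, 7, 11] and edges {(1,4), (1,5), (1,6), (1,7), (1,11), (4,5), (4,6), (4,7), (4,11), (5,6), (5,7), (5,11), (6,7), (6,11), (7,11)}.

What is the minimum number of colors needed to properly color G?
Clique number ω(G) = 6 (lower bound: χ ≥ ω).
The clique on [1, 4, 5, 6, 7, 11] has size 6, forcing χ ≥ 6, and the coloring below uses 6 colors, so χ(G) = 6.
A valid 6-coloring: color 1: [1]; color 2: [6]; color 3: [5]; color 4: [7]; color 5: [11]; color 6: [4].

χ(G) = 6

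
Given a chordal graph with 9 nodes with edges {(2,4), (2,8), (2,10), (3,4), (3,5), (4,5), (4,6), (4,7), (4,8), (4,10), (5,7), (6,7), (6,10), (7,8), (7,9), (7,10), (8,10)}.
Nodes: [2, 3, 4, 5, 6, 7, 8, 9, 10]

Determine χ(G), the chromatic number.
Clique number ω(G) = 4 (lower bound: χ ≥ ω).
The clique on [2, 4, 8, 10] has size 4, forcing χ ≥ 4, and the coloring below uses 4 colors, so χ(G) = 4.
A valid 4-coloring: color 1: [4, 9]; color 2: [2, 3, 7]; color 3: [5, 10]; color 4: [6, 8].

χ(G) = 4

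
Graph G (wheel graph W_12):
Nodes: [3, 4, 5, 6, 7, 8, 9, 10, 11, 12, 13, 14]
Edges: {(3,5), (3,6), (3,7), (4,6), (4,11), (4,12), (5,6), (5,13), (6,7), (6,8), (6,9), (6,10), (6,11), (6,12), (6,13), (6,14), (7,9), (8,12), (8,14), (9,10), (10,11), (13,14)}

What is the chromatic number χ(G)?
Clique number ω(G) = 3 (lower bound: χ ≥ ω).
Odd cycle [10, 9, 7, 3, 5, 13, 14, 8, 12, 4, 11] needs 3 colors (χ ≥ 3).
Vertex 6 is adjacent to every vertex of [3, 4, 5, 7, 8, 9, 10, 11, 12, 13, 14], which already need 3 colors among themselves, so 6 needs a new color (χ ≥ 4).
The coloring below uses 4 colors, so χ(G) = 4.
A valid 4-coloring: color 1: [6]; color 2: [4, 5, 7, 10, 14]; color 3: [3, 8, 9, 11, 13]; color 4: [12].

χ(G) = 4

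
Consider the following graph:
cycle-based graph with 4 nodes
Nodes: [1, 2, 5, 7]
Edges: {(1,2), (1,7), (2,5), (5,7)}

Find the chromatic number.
χ(G) = 2

Clique number ω(G) = 2 (lower bound: χ ≥ ω).
The graph is bipartite (no odd cycle), so 2 colors suffice: χ(G) = 2.
A valid 2-coloring: color 1: [1, 5]; color 2: [2, 7].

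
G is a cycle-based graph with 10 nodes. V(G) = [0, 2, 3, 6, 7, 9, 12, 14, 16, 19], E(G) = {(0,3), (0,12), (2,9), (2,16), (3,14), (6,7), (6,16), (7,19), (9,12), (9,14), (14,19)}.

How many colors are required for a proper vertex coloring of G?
χ(G) = 3

Clique number ω(G) = 2 (lower bound: χ ≥ ω).
Odd cycle [3, 0, 12, 9, 14] needs 3 colors (χ ≥ 3).
The coloring below uses 3 colors, so χ(G) = 3.
A valid 3-coloring: color 1: [0, 2, 7, 14]; color 2: [3, 6, 9, 19]; color 3: [12, 16].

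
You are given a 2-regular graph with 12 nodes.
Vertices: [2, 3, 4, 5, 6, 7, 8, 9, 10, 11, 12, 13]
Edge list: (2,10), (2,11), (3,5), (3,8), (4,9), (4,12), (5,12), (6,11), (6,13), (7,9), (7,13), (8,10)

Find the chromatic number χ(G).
χ(G) = 2

Clique number ω(G) = 2 (lower bound: χ ≥ ω).
The graph is bipartite (no odd cycle), so 2 colors suffice: χ(G) = 2.
A valid 2-coloring: color 1: [2, 4, 5, 6, 7, 8]; color 2: [3, 9, 10, 11, 12, 13].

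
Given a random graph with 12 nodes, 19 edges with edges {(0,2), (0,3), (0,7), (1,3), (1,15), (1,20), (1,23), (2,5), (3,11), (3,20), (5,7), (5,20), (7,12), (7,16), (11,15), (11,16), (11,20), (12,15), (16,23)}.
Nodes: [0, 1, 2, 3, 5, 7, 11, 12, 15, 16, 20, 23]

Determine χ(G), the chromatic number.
χ(G) = 3

Clique number ω(G) = 3 (lower bound: χ ≥ ω).
The clique on [1, 3, 20] has size 3, forcing χ ≥ 3, and the coloring below uses 3 colors, so χ(G) = 3.
A valid 3-coloring: color 1: [1, 2, 7, 11]; color 2: [3, 5, 15, 16]; color 3: [0, 12, 20, 23].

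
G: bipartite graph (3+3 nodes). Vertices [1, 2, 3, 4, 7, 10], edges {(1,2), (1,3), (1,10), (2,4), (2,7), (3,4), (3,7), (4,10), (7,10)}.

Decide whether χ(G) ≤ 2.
Yes, G is 2-colorable

A valid 2-coloring: color 1: [2, 3, 10]; color 2: [1, 4, 7].
(χ(G) = 2 ≤ 2.)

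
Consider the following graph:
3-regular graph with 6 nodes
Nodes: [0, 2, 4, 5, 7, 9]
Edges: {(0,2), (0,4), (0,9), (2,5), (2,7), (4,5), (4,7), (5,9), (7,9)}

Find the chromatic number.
χ(G) = 2

Clique number ω(G) = 2 (lower bound: χ ≥ ω).
The graph is bipartite (no odd cycle), so 2 colors suffice: χ(G) = 2.
A valid 2-coloring: color 1: [0, 5, 7]; color 2: [2, 4, 9].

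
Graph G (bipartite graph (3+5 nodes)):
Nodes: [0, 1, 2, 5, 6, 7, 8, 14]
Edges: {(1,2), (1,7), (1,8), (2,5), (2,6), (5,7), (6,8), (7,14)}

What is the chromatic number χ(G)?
χ(G) = 2

Clique number ω(G) = 2 (lower bound: χ ≥ ω).
The graph is bipartite (no odd cycle), so 2 colors suffice: χ(G) = 2.
A valid 2-coloring: color 1: [0, 2, 7, 8]; color 2: [1, 5, 6, 14].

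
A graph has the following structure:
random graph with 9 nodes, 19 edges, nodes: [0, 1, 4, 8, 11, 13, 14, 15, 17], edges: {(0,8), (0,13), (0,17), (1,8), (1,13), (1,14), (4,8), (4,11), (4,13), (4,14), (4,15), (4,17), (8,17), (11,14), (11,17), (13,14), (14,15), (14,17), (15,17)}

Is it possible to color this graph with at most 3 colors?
The clique on vertices [4, 11, 14, 17] has size 4 > 3, so it alone needs 4 colors.

No, G is not 3-colorable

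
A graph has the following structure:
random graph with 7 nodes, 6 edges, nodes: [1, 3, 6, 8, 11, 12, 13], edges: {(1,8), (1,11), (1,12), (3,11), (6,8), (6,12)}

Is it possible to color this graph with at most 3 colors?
Yes, G is 3-colorable

A valid 3-coloring: color 1: [1, 3, 6, 13]; color 2: [8, 11, 12].
(χ(G) = 2 ≤ 3.)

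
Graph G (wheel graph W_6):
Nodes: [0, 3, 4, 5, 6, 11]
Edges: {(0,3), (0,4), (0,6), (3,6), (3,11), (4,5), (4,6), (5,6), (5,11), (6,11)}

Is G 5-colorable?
A valid 5-coloring: color 1: [6]; color 2: [0, 11]; color 3: [3, 4]; color 4: [5].
(χ(G) = 4 ≤ 5.)

Yes, G is 5-colorable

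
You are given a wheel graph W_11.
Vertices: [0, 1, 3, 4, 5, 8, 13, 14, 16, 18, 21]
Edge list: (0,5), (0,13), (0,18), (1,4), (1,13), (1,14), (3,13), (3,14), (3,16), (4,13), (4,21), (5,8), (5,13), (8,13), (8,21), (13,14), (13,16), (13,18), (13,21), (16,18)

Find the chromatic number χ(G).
Clique number ω(G) = 3 (lower bound: χ ≥ ω).
The clique on [0, 13, 18] has size 3, forcing χ ≥ 3, and the coloring below uses 3 colors, so χ(G) = 3.
A valid 3-coloring: color 1: [13]; color 2: [1, 3, 5, 18, 21]; color 3: [0, 4, 8, 14, 16].

χ(G) = 3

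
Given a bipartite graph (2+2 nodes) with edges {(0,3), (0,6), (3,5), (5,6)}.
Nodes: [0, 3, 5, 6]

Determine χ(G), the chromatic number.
χ(G) = 2

Clique number ω(G) = 2 (lower bound: χ ≥ ω).
The graph is bipartite (no odd cycle), so 2 colors suffice: χ(G) = 2.
A valid 2-coloring: color 1: [0, 5]; color 2: [3, 6].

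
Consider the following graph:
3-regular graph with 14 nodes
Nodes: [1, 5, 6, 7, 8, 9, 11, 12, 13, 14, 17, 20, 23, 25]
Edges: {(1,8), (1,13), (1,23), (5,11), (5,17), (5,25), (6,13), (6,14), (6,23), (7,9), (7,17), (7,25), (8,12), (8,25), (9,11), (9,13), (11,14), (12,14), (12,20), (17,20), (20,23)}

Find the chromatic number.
Clique number ω(G) = 2 (lower bound: χ ≥ ω).
Odd cycle [5, 17, 7, 9, 11] needs 3 colors (χ ≥ 3).
The coloring below uses 3 colors, so χ(G) = 3.
A valid 3-coloring: color 1: [7, 8, 11, 13, 20]; color 2: [1, 6, 9, 12, 17, 25]; color 3: [5, 14, 23].

χ(G) = 3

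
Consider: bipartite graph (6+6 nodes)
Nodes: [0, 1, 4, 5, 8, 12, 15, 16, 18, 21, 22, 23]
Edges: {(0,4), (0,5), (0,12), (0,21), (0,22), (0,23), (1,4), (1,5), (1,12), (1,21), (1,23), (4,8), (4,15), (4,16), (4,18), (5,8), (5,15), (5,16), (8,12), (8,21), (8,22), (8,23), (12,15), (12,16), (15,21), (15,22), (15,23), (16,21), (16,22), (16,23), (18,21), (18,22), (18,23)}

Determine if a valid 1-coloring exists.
Edge (0,4) forces its endpoints to differ, so 1 color is not enough.

No, G is not 1-colorable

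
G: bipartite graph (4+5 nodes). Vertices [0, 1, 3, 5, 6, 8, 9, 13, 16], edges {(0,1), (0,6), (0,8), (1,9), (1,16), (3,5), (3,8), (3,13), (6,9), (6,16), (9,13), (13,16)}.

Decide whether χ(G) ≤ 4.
A valid 4-coloring: color 1: [0, 3, 9, 16]; color 2: [1, 5, 6, 8, 13].
(χ(G) = 2 ≤ 4.)

Yes, G is 4-colorable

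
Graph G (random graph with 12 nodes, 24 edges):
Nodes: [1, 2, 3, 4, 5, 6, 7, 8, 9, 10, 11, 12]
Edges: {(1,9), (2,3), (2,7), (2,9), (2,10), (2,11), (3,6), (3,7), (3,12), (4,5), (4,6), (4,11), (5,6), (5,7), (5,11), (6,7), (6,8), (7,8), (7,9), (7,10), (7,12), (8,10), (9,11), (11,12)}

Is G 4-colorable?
A valid 4-coloring: color 1: [1, 7, 11]; color 2: [2, 6, 12]; color 3: [3, 5, 8, 9]; color 4: [4, 10].
(χ(G) = 4 ≤ 4.)

Yes, G is 4-colorable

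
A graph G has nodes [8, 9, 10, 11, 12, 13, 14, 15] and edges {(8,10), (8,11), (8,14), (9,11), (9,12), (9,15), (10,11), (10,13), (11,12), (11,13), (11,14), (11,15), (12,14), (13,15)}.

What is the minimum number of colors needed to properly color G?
χ(G) = 4

Clique number ω(G) = 3 (lower bound: χ ≥ ω).
Odd cycle [13, 10, 8, 14, 12, 9, 15] needs 3 colors (χ ≥ 3).
Vertex 11 is adjacent to every vertex of [8, 9, 10, 12, 13, 14, 15], which already need 3 colors among themselves, so 11 needs a new color (χ ≥ 4).
The coloring below uses 4 colors, so χ(G) = 4.
A valid 4-coloring: color 1: [11]; color 2: [8, 9, 13]; color 3: [10, 14, 15]; color 4: [12].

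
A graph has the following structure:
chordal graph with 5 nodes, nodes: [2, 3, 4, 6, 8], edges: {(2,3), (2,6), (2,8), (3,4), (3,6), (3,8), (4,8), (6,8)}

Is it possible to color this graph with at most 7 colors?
A valid 7-coloring: color 1: [8]; color 2: [3]; color 3: [2, 4]; color 4: [6].
(χ(G) = 4 ≤ 7.)

Yes, G is 7-colorable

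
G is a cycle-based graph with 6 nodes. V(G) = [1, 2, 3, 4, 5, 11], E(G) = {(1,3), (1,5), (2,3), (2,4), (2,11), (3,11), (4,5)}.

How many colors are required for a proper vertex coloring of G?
Clique number ω(G) = 3 (lower bound: χ ≥ ω).
The clique on [2, 3, 11] has size 3, forcing χ ≥ 3, and the coloring below uses 3 colors, so χ(G) = 3.
A valid 3-coloring: color 1: [1, 2]; color 2: [3, 5]; color 3: [4, 11].

χ(G) = 3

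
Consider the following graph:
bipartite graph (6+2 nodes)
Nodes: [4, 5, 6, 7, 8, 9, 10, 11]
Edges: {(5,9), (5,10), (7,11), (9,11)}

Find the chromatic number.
χ(G) = 2

Clique number ω(G) = 2 (lower bound: χ ≥ ω).
The graph is bipartite (no odd cycle), so 2 colors suffice: χ(G) = 2.
A valid 2-coloring: color 1: [4, 6, 7, 8, 9, 10]; color 2: [5, 11].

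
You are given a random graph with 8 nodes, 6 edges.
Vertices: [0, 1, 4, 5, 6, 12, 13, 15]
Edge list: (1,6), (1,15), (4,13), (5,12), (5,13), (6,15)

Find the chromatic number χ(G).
χ(G) = 3

Clique number ω(G) = 3 (lower bound: χ ≥ ω).
The clique on [1, 6, 15] has size 3, forcing χ ≥ 3, and the coloring below uses 3 colors, so χ(G) = 3.
A valid 3-coloring: color 1: [0, 4, 5, 15]; color 2: [1, 12, 13]; color 3: [6].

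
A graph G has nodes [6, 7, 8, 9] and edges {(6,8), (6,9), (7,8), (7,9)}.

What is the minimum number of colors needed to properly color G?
Clique number ω(G) = 2 (lower bound: χ ≥ ω).
The graph is bipartite (no odd cycle), so 2 colors suffice: χ(G) = 2.
A valid 2-coloring: color 1: [6, 7]; color 2: [8, 9].

χ(G) = 2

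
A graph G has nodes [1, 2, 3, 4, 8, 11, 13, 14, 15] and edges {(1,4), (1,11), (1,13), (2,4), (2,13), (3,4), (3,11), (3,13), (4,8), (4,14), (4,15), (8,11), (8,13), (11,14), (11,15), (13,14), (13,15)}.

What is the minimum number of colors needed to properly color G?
χ(G) = 2

Clique number ω(G) = 2 (lower bound: χ ≥ ω).
The graph is bipartite (no odd cycle), so 2 colors suffice: χ(G) = 2.
A valid 2-coloring: color 1: [4, 11, 13]; color 2: [1, 2, 3, 8, 14, 15].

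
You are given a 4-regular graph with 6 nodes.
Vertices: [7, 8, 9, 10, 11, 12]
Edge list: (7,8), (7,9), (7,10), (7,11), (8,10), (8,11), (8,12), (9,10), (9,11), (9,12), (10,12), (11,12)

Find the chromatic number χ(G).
χ(G) = 3

Clique number ω(G) = 3 (lower bound: χ ≥ ω).
The clique on [8, 10, 12] has size 3, forcing χ ≥ 3, and the coloring below uses 3 colors, so χ(G) = 3.
A valid 3-coloring: color 1: [7, 12]; color 2: [8, 9]; color 3: [10, 11].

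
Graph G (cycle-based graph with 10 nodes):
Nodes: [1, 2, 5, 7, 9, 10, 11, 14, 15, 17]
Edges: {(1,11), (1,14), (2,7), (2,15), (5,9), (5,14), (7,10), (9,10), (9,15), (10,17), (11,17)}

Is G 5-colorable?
A valid 5-coloring: color 1: [1, 2, 5, 10]; color 2: [7, 9, 11, 14]; color 3: [15, 17].
(χ(G) = 3 ≤ 5.)

Yes, G is 5-colorable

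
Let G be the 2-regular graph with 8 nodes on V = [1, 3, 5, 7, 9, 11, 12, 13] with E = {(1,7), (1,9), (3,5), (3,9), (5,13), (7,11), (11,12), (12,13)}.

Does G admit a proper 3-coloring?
A valid 3-coloring: color 1: [5, 7, 9, 12]; color 2: [1, 3, 11, 13].
(χ(G) = 2 ≤ 3.)

Yes, G is 3-colorable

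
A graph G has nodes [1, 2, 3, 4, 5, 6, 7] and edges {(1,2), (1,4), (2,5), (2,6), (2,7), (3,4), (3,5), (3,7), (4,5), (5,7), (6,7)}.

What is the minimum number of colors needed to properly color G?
Clique number ω(G) = 3 (lower bound: χ ≥ ω).
The clique on [2, 5, 7] has size 3, forcing χ ≥ 3, and the coloring below uses 3 colors, so χ(G) = 3.
A valid 3-coloring: color 1: [2, 3]; color 2: [4, 7]; color 3: [1, 5, 6].

χ(G) = 3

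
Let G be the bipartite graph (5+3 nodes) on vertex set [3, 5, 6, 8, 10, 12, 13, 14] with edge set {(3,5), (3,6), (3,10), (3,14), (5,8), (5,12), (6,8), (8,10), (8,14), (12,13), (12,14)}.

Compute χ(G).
Clique number ω(G) = 2 (lower bound: χ ≥ ω).
The graph is bipartite (no odd cycle), so 2 colors suffice: χ(G) = 2.
A valid 2-coloring: color 1: [3, 8, 12]; color 2: [5, 6, 10, 13, 14].

χ(G) = 2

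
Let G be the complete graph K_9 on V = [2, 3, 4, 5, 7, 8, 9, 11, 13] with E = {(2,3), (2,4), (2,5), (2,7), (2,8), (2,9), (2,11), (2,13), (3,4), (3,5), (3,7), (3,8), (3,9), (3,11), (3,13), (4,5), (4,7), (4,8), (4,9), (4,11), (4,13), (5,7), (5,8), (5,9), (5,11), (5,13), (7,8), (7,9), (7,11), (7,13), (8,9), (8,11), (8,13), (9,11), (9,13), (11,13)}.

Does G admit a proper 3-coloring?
The clique on vertices [2, 3, 4, 5, 7, 8, 9, 11, 13] has size 9 > 3, so it alone needs 9 colors.

No, G is not 3-colorable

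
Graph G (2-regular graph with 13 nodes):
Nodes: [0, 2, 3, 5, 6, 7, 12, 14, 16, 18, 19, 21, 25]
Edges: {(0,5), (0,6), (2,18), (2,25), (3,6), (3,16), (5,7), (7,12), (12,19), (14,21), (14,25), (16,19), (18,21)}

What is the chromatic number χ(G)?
χ(G) = 3

Clique number ω(G) = 2 (lower bound: χ ≥ ω).
Odd cycle [14, 21, 18, 2, 25] needs 3 colors (χ ≥ 3).
The coloring below uses 3 colors, so χ(G) = 3.
A valid 3-coloring: color 1: [0, 2, 3, 7, 14, 19]; color 2: [5, 6, 12, 16, 21, 25]; color 3: [18].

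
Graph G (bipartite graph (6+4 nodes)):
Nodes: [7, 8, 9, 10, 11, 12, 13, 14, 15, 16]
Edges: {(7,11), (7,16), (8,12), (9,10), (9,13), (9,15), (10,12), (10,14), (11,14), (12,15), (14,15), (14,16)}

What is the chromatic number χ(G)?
Clique number ω(G) = 2 (lower bound: χ ≥ ω).
The graph is bipartite (no odd cycle), so 2 colors suffice: χ(G) = 2.
A valid 2-coloring: color 1: [7, 9, 12, 14]; color 2: [8, 10, 11, 13, 15, 16].

χ(G) = 2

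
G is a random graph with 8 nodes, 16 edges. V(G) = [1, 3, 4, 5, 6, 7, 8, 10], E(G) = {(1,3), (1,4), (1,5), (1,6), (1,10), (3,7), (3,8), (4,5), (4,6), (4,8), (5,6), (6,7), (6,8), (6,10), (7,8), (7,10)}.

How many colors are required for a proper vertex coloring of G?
χ(G) = 4

Clique number ω(G) = 4 (lower bound: χ ≥ ω).
The clique on [1, 4, 5, 6] has size 4, forcing χ ≥ 4, and the coloring below uses 4 colors, so χ(G) = 4.
A valid 4-coloring: color 1: [3, 6]; color 2: [1, 8]; color 3: [4, 7]; color 4: [5, 10].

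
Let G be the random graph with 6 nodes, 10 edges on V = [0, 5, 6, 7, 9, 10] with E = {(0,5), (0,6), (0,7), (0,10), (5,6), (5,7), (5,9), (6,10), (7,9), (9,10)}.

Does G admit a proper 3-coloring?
A valid 3-coloring: color 1: [0, 9]; color 2: [5, 10]; color 3: [6, 7].
(χ(G) = 3 ≤ 3.)

Yes, G is 3-colorable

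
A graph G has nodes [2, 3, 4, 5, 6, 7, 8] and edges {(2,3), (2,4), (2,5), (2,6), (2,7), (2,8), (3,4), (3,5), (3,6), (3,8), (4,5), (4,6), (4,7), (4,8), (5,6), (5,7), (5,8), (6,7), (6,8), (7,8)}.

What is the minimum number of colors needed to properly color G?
Clique number ω(G) = 6 (lower bound: χ ≥ ω).
The clique on [2, 3, 4, 5, 6, 8] has size 6, forcing χ ≥ 6, and the coloring below uses 6 colors, so χ(G) = 6.
A valid 6-coloring: color 1: [6]; color 2: [8]; color 3: [4]; color 4: [5]; color 5: [2]; color 6: [3, 7].

χ(G) = 6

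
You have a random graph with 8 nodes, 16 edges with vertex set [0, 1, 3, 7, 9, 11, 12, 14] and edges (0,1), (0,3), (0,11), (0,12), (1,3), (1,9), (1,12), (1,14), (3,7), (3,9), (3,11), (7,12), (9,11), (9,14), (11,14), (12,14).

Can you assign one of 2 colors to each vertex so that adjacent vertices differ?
The clique on vertices [0, 1, 3] has size 3 > 2, so it alone needs 3 colors.

No, G is not 2-colorable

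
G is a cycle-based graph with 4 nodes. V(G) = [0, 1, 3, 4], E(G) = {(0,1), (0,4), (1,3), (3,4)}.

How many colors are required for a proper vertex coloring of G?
Clique number ω(G) = 2 (lower bound: χ ≥ ω).
The graph is bipartite (no odd cycle), so 2 colors suffice: χ(G) = 2.
A valid 2-coloring: color 1: [0, 3]; color 2: [1, 4].

χ(G) = 2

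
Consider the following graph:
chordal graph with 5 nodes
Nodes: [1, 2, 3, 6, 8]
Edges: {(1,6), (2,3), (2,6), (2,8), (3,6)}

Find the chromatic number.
Clique number ω(G) = 3 (lower bound: χ ≥ ω).
The clique on [2, 3, 6] has size 3, forcing χ ≥ 3, and the coloring below uses 3 colors, so χ(G) = 3.
A valid 3-coloring: color 1: [1, 2]; color 2: [6, 8]; color 3: [3].

χ(G) = 3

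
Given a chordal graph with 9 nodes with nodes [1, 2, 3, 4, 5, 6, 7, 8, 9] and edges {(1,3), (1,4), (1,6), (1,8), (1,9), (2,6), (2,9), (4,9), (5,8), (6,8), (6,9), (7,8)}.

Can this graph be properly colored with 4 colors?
Yes, G is 4-colorable

A valid 4-coloring: color 1: [1, 2, 5, 7]; color 2: [3, 4, 6]; color 3: [8, 9].
(χ(G) = 3 ≤ 4.)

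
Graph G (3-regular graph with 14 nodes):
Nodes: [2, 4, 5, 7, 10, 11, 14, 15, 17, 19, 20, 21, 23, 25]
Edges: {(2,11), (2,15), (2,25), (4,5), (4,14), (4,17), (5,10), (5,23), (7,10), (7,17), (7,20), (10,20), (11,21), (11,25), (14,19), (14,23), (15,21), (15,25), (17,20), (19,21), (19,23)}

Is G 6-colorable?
Yes, G is 6-colorable

A valid 6-coloring: color 1: [5, 7, 14, 21, 25]; color 2: [10, 11, 15, 17, 23]; color 3: [2, 4, 19, 20].
(χ(G) = 3 ≤ 6.)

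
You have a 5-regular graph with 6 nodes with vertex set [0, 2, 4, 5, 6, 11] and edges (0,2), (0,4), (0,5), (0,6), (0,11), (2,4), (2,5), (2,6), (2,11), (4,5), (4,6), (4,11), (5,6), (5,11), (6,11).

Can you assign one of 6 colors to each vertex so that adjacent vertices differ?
A valid 6-coloring: color 1: [4]; color 2: [5]; color 3: [0]; color 4: [6]; color 5: [2]; color 6: [11].
(χ(G) = 6 ≤ 6.)

Yes, G is 6-colorable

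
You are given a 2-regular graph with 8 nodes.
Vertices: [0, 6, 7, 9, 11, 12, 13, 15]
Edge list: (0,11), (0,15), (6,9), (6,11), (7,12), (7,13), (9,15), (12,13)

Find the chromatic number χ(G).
Clique number ω(G) = 3 (lower bound: χ ≥ ω).
The clique on [7, 12, 13] has size 3, forcing χ ≥ 3, and the coloring below uses 3 colors, so χ(G) = 3.
A valid 3-coloring: color 1: [0, 9, 12]; color 2: [6, 7, 15]; color 3: [11, 13].

χ(G) = 3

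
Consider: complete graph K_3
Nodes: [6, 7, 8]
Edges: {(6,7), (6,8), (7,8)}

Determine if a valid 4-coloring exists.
Yes, G is 4-colorable

A valid 4-coloring: color 1: [7]; color 2: [8]; color 3: [6].
(χ(G) = 3 ≤ 4.)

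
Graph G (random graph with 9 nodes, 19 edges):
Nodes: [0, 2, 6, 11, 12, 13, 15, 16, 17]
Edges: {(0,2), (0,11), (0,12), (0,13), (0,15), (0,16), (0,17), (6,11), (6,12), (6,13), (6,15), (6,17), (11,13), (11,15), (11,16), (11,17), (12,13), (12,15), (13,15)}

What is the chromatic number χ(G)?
χ(G) = 4

Clique number ω(G) = 4 (lower bound: χ ≥ ω).
The clique on [0, 11, 13, 15] has size 4, forcing χ ≥ 4, and the coloring below uses 4 colors, so χ(G) = 4.
A valid 4-coloring: color 1: [0, 6]; color 2: [2, 11, 12]; color 3: [13, 16, 17]; color 4: [15].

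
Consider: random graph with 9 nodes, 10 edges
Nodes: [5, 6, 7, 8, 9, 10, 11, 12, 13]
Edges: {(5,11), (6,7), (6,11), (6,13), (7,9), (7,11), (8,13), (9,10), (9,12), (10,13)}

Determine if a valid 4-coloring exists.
Yes, G is 4-colorable

A valid 4-coloring: color 1: [9, 11, 13]; color 2: [5, 7, 8, 10, 12]; color 3: [6].
(χ(G) = 3 ≤ 4.)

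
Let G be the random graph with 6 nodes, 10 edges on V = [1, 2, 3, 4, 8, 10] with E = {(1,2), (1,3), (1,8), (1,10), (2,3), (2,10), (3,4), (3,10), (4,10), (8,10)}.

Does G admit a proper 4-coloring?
Yes, G is 4-colorable

A valid 4-coloring: color 1: [10]; color 2: [1, 4]; color 3: [3, 8]; color 4: [2].
(χ(G) = 4 ≤ 4.)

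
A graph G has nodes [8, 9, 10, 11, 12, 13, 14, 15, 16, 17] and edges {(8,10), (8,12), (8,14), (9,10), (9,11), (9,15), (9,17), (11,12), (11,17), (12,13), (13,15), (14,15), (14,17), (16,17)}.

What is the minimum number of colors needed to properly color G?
χ(G) = 3

Clique number ω(G) = 3 (lower bound: χ ≥ ω).
The clique on [9, 11, 17] has size 3, forcing χ ≥ 3, and the coloring below uses 3 colors, so χ(G) = 3.
A valid 3-coloring: color 1: [9, 12, 14, 16]; color 2: [8, 15, 17]; color 3: [10, 11, 13].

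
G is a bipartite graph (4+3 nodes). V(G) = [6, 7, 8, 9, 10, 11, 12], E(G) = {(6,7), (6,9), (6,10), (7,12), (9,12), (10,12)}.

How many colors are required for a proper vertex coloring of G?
χ(G) = 2

Clique number ω(G) = 2 (lower bound: χ ≥ ω).
The graph is bipartite (no odd cycle), so 2 colors suffice: χ(G) = 2.
A valid 2-coloring: color 1: [6, 8, 11, 12]; color 2: [7, 9, 10].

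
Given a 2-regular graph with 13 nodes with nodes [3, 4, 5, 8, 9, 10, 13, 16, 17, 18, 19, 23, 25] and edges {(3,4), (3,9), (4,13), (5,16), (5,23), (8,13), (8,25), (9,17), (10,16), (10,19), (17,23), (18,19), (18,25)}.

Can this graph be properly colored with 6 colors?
Yes, G is 6-colorable

A valid 6-coloring: color 1: [3, 5, 10, 13, 17, 25]; color 2: [4, 8, 9, 16, 18, 23]; color 3: [19].
(χ(G) = 3 ≤ 6.)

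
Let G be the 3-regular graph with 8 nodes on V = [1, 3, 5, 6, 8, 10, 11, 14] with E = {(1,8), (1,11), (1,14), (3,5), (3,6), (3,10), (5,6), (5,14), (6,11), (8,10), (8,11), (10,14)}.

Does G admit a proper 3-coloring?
Yes, G is 3-colorable

A valid 3-coloring: color 1: [1, 6, 10]; color 2: [3, 11, 14]; color 3: [5, 8].
(χ(G) = 3 ≤ 3.)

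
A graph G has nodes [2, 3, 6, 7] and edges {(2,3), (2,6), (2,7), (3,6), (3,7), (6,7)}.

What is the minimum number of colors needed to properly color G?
χ(G) = 4

Clique number ω(G) = 4 (lower bound: χ ≥ ω).
The clique on [2, 3, 6, 7] has size 4, forcing χ ≥ 4, and the coloring below uses 4 colors, so χ(G) = 4.
A valid 4-coloring: color 1: [2]; color 2: [6]; color 3: [3]; color 4: [7].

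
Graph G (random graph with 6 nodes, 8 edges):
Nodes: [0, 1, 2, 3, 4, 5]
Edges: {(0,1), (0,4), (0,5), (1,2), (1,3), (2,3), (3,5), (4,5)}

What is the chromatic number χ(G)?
Clique number ω(G) = 3 (lower bound: χ ≥ ω).
The clique on [0, 4, 5] has size 3, forcing χ ≥ 3, and the coloring below uses 3 colors, so χ(G) = 3.
A valid 3-coloring: color 1: [1, 5]; color 2: [3, 4]; color 3: [0, 2].

χ(G) = 3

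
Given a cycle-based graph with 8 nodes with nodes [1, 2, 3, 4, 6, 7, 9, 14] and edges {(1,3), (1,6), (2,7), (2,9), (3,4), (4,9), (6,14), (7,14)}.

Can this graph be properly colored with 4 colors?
A valid 4-coloring: color 1: [3, 6, 7, 9]; color 2: [1, 2, 4, 14].
(χ(G) = 2 ≤ 4.)

Yes, G is 4-colorable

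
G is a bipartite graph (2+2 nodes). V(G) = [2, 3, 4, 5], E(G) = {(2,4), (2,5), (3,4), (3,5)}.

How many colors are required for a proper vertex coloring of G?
Clique number ω(G) = 2 (lower bound: χ ≥ ω).
The graph is bipartite (no odd cycle), so 2 colors suffice: χ(G) = 2.
A valid 2-coloring: color 1: [2, 3]; color 2: [4, 5].

χ(G) = 2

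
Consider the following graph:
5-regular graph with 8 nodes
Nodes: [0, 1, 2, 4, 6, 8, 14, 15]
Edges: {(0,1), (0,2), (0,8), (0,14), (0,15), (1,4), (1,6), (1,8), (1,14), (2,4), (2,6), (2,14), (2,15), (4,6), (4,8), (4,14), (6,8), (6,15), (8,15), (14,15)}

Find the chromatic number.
Clique number ω(G) = 4 (lower bound: χ ≥ ω).
The clique on [0, 2, 14, 15] has size 4, forcing χ ≥ 4, and the coloring below uses 4 colors, so χ(G) = 4.
A valid 4-coloring: color 1: [4, 15]; color 2: [1, 2]; color 3: [8, 14]; color 4: [0, 6].

χ(G) = 4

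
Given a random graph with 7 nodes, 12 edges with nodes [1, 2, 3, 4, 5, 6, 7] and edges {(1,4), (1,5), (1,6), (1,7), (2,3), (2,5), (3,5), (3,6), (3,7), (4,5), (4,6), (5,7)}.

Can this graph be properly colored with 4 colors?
Yes, G is 4-colorable

A valid 4-coloring: color 1: [5, 6]; color 2: [1, 3]; color 3: [2, 4, 7].
(χ(G) = 3 ≤ 4.)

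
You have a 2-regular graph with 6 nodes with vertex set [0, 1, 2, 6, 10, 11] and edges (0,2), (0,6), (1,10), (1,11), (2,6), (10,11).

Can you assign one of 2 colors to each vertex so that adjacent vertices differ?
The clique on vertices [0, 2, 6] has size 3 > 2, so it alone needs 3 colors.

No, G is not 2-colorable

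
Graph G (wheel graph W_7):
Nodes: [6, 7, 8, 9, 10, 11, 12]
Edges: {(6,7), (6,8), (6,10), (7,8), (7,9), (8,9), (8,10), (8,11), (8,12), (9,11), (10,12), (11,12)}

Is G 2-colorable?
The clique on vertices [8, 9, 11] has size 3 > 2, so it alone needs 3 colors.

No, G is not 2-colorable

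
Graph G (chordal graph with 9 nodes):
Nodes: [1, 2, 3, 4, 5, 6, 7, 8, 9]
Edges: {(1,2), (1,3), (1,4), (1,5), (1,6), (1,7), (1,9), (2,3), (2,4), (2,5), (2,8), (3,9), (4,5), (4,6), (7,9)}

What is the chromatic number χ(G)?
Clique number ω(G) = 4 (lower bound: χ ≥ ω).
The clique on [1, 2, 4, 5] has size 4, forcing χ ≥ 4, and the coloring below uses 4 colors, so χ(G) = 4.
A valid 4-coloring: color 1: [1, 8]; color 2: [2, 6, 9]; color 3: [3, 4, 7]; color 4: [5].

χ(G) = 4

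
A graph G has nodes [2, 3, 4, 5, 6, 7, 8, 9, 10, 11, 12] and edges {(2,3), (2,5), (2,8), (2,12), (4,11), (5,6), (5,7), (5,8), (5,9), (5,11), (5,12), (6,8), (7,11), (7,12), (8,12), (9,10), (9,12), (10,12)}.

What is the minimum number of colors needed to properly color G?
Clique number ω(G) = 4 (lower bound: χ ≥ ω).
The clique on [2, 5, 8, 12] has size 4, forcing χ ≥ 4, and the coloring below uses 4 colors, so χ(G) = 4.
A valid 4-coloring: color 1: [3, 4, 5, 10]; color 2: [6, 11, 12]; color 3: [2, 7, 9]; color 4: [8].

χ(G) = 4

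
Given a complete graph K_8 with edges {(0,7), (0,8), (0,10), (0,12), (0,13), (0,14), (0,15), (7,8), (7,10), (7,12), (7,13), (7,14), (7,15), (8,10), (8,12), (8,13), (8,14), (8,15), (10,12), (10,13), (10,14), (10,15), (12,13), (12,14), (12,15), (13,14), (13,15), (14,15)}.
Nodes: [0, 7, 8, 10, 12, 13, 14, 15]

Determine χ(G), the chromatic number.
Clique number ω(G) = 8 (lower bound: χ ≥ ω).
The clique on [0, 7, 8, 10, 12, 13, 14, 15] has size 8, forcing χ ≥ 8, and the coloring below uses 8 colors, so χ(G) = 8.
A valid 8-coloring: color 1: [0]; color 2: [10]; color 3: [7]; color 4: [15]; color 5: [14]; color 6: [12]; color 7: [8]; color 8: [13].

χ(G) = 8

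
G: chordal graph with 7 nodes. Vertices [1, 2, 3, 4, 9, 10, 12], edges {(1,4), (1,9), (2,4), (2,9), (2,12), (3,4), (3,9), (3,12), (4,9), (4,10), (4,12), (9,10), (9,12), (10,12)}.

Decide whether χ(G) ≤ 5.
Yes, G is 5-colorable

A valid 5-coloring: color 1: [9]; color 2: [4]; color 3: [1, 12]; color 4: [2, 3, 10].
(χ(G) = 4 ≤ 5.)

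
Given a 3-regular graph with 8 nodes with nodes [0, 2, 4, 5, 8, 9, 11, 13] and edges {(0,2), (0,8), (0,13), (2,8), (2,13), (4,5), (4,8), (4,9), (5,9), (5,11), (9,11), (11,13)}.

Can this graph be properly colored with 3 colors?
Yes, G is 3-colorable

A valid 3-coloring: color 1: [8, 9, 13]; color 2: [0, 4, 11]; color 3: [2, 5].
(χ(G) = 3 ≤ 3.)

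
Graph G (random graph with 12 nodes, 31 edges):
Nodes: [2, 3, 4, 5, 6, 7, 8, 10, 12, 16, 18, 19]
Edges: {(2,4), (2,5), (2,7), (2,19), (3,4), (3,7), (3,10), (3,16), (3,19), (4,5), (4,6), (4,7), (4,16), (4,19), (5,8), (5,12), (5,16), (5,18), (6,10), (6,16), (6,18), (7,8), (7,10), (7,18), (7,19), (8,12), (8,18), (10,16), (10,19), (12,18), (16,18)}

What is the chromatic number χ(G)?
Clique number ω(G) = 4 (lower bound: χ ≥ ω).
The clique on [2, 4, 7, 19] has size 4, forcing χ ≥ 4, and the coloring below uses 4 colors, so χ(G) = 4.
A valid 4-coloring: color 1: [4, 10, 18]; color 2: [5, 6, 7]; color 3: [2, 3, 8]; color 4: [12, 16, 19].

χ(G) = 4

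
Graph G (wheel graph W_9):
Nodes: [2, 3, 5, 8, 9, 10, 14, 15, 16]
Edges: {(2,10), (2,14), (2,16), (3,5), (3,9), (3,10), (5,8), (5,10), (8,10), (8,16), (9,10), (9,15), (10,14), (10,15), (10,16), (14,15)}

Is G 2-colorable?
The clique on vertices [2, 10, 16] has size 3 > 2, so it alone needs 3 colors.

No, G is not 2-colorable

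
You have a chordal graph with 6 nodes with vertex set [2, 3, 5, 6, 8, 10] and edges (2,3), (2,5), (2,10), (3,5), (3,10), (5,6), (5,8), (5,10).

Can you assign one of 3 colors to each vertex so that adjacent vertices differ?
The clique on vertices [2, 3, 5, 10] has size 4 > 3, so it alone needs 4 colors.

No, G is not 3-colorable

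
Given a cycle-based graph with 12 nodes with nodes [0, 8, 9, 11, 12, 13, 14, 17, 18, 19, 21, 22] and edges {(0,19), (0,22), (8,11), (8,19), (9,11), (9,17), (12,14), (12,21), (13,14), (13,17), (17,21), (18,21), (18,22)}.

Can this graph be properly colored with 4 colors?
Yes, G is 4-colorable

A valid 4-coloring: color 1: [8, 9, 14, 21, 22]; color 2: [11, 12, 17, 18, 19]; color 3: [0, 13].
(χ(G) = 3 ≤ 4.)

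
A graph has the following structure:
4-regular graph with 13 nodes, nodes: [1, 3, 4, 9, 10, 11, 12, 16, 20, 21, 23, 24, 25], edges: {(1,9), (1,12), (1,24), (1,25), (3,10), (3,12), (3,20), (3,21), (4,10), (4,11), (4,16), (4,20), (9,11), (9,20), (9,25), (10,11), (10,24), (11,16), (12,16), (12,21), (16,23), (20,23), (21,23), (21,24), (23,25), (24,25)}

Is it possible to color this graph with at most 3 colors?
Yes, G is 3-colorable

A valid 3-coloring: color 1: [4, 9, 12, 23, 24]; color 2: [1, 3, 11]; color 3: [10, 16, 20, 21, 25].
(χ(G) = 3 ≤ 3.)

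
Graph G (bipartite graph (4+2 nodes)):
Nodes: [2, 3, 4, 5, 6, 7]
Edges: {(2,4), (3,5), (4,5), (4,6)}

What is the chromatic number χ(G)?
Clique number ω(G) = 2 (lower bound: χ ≥ ω).
The graph is bipartite (no odd cycle), so 2 colors suffice: χ(G) = 2.
A valid 2-coloring: color 1: [3, 4, 7]; color 2: [2, 5, 6].

χ(G) = 2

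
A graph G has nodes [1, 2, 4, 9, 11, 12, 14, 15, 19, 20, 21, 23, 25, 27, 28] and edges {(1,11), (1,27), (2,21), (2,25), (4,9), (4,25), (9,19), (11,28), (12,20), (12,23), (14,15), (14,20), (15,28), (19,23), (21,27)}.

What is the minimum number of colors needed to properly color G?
Clique number ω(G) = 2 (lower bound: χ ≥ ω).
Odd cycle [20, 14, 15, 28, 11, 1, 27, 21, 2, 25, 4, 9, 19, 23, 12] needs 3 colors (χ ≥ 3).
The coloring below uses 3 colors, so χ(G) = 3.
A valid 3-coloring: color 1: [2, 4, 11, 15, 20, 23, 27]; color 2: [1, 9, 12, 14, 21, 25, 28]; color 3: [19].

χ(G) = 3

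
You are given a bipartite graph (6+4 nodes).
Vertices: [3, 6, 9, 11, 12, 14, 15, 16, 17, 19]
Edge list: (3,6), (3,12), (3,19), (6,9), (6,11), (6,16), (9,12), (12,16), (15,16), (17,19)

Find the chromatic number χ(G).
Clique number ω(G) = 2 (lower bound: χ ≥ ω).
The graph is bipartite (no odd cycle), so 2 colors suffice: χ(G) = 2.
A valid 2-coloring: color 1: [6, 12, 14, 15, 19]; color 2: [3, 9, 11, 16, 17].

χ(G) = 2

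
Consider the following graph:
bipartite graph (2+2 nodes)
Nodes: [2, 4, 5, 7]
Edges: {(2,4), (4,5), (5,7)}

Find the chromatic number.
Clique number ω(G) = 2 (lower bound: χ ≥ ω).
The graph is bipartite (no odd cycle), so 2 colors suffice: χ(G) = 2.
A valid 2-coloring: color 1: [4, 7]; color 2: [2, 5].

χ(G) = 2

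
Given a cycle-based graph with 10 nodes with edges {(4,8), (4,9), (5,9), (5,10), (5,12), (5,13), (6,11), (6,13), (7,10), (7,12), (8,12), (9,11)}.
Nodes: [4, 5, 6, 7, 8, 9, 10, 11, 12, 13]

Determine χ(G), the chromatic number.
Clique number ω(G) = 2 (lower bound: χ ≥ ω).
Odd cycle [11, 6, 13, 5, 9] needs 3 colors (χ ≥ 3).
The coloring below uses 3 colors, so χ(G) = 3.
A valid 3-coloring: color 1: [5, 7, 8, 11]; color 2: [6, 9, 10, 12]; color 3: [4, 13].

χ(G) = 3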